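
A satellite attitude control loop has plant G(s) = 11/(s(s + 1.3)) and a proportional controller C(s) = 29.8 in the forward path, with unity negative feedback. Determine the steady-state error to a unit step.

The open loop C(s)G(s) has a pole at the origin (type 1), so the static position error constant is infinite and e_ss = 1/(1+∞) = 0.

0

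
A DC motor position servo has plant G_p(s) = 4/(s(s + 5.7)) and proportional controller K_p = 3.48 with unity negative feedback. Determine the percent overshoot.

Closed-loop characteristic equation: s² + 5.7s + 13.92 = 0, so ω_n = 3.731 rad/s and ζ = 5.7/(2·3.731) = 0.7639.
%OS = 100·exp(−πζ/√(1−ζ²)) = 100·exp(−π·0.7639/√0.4165) = 2.43%.

2.43%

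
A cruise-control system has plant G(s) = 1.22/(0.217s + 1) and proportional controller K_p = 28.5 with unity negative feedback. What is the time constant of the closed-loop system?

Closed loop: T(s) = K_p·G/(1+K_p·G) = 34.77/(0.217s + 1 + 34.77), with pole at s = −(1 + 34.77)/0.217 = −164.8.
Closed-loop time constant τ = 1/164.8 = 0.00607 s.

τ = 0.00607 s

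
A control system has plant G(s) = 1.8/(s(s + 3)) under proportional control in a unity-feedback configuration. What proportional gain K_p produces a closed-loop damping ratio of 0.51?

Closed-loop characteristic equation: s² + 3s + K_p·1.8 = 0.
So ω_n = √(1.8K_p) and 2ζω_n = 3, giving ζ = 3/(2√(1.8K_p)).
Setting ζ = 0.51: √(1.8K_p) = 3/(2·0.51) = 2.941, so K_p = 8.651/1.8 = 4.81.

K_p = 4.81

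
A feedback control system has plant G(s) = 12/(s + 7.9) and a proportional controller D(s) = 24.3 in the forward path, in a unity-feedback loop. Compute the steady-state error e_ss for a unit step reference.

The loop is type 0. Static position error constant K_pos = D(0)·G(0) = 24.3·1.519 = 36.91.
Steady-state error to a unit step: e_ss = 1/(1+K_pos) = 1/37.91 = 0.0264.

0.0264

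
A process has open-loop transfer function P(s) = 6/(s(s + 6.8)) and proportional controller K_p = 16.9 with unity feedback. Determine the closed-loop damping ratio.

ζ = 0.338

With unity feedback the closed-loop characteristic equation is s² + 6.8s + 16.9·6 = s² + 6.8s + 101.4 = 0.
Matching s² + 2ζω_n s + ω_n²: ω_n = √101.4 = 10.07 rad/s and 2ζω_n = 6.8, so ζ = 6.8/(2·10.07) = 0.338.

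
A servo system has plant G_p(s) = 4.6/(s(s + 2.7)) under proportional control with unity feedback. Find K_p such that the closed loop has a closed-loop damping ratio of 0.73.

K_p = 0.743

Closed-loop characteristic equation: s² + 2.7s + K_p·4.6 = 0.
So ω_n = √(4.6K_p) and 2ζω_n = 2.7, giving ζ = 2.7/(2√(4.6K_p)).
Setting ζ = 0.73: √(4.6K_p) = 2.7/(2·0.73) = 1.849, so K_p = 3.42/4.6 = 0.743.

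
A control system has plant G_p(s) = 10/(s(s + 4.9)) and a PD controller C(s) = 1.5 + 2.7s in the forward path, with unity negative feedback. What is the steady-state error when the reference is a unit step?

0

The open loop C(s)G_p(s) has a pole at the origin (type 1), so the static position error constant is infinite and e_ss = 1/(1+∞) = 0.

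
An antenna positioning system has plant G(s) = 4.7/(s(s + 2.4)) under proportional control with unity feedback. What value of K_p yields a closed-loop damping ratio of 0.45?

Closed-loop characteristic equation: s² + 2.4s + K_p·4.7 = 0.
So ω_n = √(4.7K_p) and 2ζω_n = 2.4, giving ζ = 2.4/(2√(4.7K_p)).
Setting ζ = 0.45: √(4.7K_p) = 2.4/(2·0.45) = 2.667, so K_p = 7.111/4.7 = 1.51.

K_p = 1.51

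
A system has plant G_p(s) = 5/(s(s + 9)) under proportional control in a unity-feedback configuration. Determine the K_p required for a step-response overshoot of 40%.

From %OS = 100·exp(−πζ/√(1−ζ²)) = 40%, ζ = −ln(0.4)/√(π²+ln²(0.4)) = 0.28.
Characteristic equation s² + 9s + 5K_p = 0 gives ζ = 9/(2√(5K_p)).
Setting ζ = 0.28: √(5K_p) = 9/(2·0.28) = 16.07, so K_p = 258.3/5 = 51.7.

K_p = 51.7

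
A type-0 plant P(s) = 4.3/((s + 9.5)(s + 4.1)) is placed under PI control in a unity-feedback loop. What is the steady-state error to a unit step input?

0

The PI controller's integrator makes the forward path type 1, so e_ss to a step is zero.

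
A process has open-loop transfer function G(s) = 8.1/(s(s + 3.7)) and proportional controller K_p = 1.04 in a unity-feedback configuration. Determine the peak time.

Closed-loop characteristic equation: s² + 3.7s + 8.424 = 0, so ω_n = 2.902 rad/s and ζ = 3.7/(2·2.902) = 0.6374.
Damped frequency ω_d = ω_n√(1−ζ²) = 2.236 rad/s, so peak time T_p = π/ω_d = 1.4 s.

T_p = 1.4 s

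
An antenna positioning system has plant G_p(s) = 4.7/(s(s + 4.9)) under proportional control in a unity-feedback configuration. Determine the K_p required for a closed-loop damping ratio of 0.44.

K_p = 6.6

Closed-loop characteristic equation: s² + 4.9s + K_p·4.7 = 0.
So ω_n = √(4.7K_p) and 2ζω_n = 4.9, giving ζ = 4.9/(2√(4.7K_p)).
Setting ζ = 0.44: √(4.7K_p) = 4.9/(2·0.44) = 5.568, so K_p = 31/4.7 = 6.6.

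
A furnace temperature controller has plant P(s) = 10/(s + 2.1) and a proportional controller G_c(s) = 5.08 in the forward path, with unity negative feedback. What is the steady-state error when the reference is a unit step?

The loop is type 0. Static position error constant K_pos = G_c(0)·P(0) = 5.08·4.762 = 24.19.
Steady-state error to a unit step: e_ss = 1/(1+K_pos) = 1/25.19 = 0.0397.

0.0397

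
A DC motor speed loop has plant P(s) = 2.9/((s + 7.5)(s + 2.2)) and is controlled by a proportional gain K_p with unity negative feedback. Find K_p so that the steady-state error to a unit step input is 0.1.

K_p = 51.2

For a type-0 loop with proportional control, e_ss = 1/(1 + K_p·P(0)).
P(0) = 0.1758. Require 1/(1 + K_p·0.1758) = 0.1, so 1 + 0.1758·K_p = 10.
K_p = (10 − 1)/0.1758 = 51.2.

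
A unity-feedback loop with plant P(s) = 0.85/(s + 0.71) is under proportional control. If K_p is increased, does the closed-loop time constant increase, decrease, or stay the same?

Closed-loop pole is at s = −(0.71+K_p·0.85); larger K_p moves it further left, so τ = 1/(0.71+K_p·0.85) decreases.

decrease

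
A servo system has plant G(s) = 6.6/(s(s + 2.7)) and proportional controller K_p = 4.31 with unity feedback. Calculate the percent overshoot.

44%

Closed-loop characteristic equation: s² + 2.7s + 28.45 = 0, so ω_n = 5.333 rad/s and ζ = 2.7/(2·5.333) = 0.2531.
%OS = 100·exp(−πζ/√(1−ζ²)) = 100·exp(−π·0.2531/√0.9359) = 44%.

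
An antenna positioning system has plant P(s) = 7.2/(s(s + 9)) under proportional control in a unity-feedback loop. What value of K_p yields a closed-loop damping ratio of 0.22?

Closed-loop characteristic equation: s² + 9s + K_p·7.2 = 0.
So ω_n = √(7.2K_p) and 2ζω_n = 9, giving ζ = 9/(2√(7.2K_p)).
Setting ζ = 0.22: √(7.2K_p) = 9/(2·0.22) = 20.45, so K_p = 418.4/7.2 = 58.1.

K_p = 58.1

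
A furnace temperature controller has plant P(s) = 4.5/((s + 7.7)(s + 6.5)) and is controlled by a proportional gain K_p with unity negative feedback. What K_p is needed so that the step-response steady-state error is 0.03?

For a type-0 loop with proportional control, e_ss = 1/(1 + K_p·P(0)).
P(0) = 0.08991. Require 1/(1 + K_p·0.08991) = 0.03, so 1 + 0.08991·K_p = 33.33.
K_p = (33.33 − 1)/0.08991 = 360.

K_p = 360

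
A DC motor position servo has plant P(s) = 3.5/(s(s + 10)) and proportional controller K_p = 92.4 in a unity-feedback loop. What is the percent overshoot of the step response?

Closed-loop characteristic equation: s² + 10s + 323.4 = 0, so ω_n = 17.98 rad/s and ζ = 10/(2·17.98) = 0.278.
%OS = 100·exp(−πζ/√(1−ζ²)) = 100·exp(−π·0.278/√0.9227) = 40.3%.

40.3%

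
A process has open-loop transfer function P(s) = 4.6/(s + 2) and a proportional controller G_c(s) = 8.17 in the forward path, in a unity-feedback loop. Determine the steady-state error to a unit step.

The loop is type 0. Static position error constant K_pos = G_c(0)·P(0) = 8.17·2.3 = 18.79.
Steady-state error to a unit step: e_ss = 1/(1+K_pos) = 1/19.79 = 0.0505.

0.0505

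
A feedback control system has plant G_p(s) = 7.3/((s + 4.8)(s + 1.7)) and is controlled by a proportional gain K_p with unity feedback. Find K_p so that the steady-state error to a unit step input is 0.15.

For a type-0 loop with proportional control, e_ss = 1/(1 + K_p·G_p(0)).
G_p(0) = 0.8946. Require 1/(1 + K_p·0.8946) = 0.15, so 1 + 0.8946·K_p = 6.667.
K_p = (6.667 − 1)/0.8946 = 6.33.

K_p = 6.33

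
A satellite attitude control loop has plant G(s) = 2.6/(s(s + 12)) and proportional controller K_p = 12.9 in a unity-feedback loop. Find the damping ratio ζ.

ζ = 1.04

1 + K_p·G(s) = 0 gives s² + 12s + 33.54 = 0.
So ω_n² = 33.54 ⇒ ω_n = 5.791 rad/s, and ζ = 12/(2ω_n) = 1.04.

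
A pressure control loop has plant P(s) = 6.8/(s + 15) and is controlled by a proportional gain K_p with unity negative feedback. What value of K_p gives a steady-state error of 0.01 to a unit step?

The loop is type 0, so e_ss(step) = 1/(1 + K_pos) with K_pos = K_p·P(0).
P(0) = 0.4533. Require 1/(1 + K_p·0.4533) = 0.01, so 1 + 0.4533·K_p = 100.
K_p = (100 − 1)/0.4533 = 218.

K_p = 218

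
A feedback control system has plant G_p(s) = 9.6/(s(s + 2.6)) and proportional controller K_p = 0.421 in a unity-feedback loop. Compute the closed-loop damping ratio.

ζ = 0.647

With unity feedback the closed-loop characteristic equation is s² + 2.6s + 0.421·9.6 = s² + 2.6s + 4.042 = 0.
Matching s² + 2ζω_n s + ω_n²: ω_n = √4.042 = 2.01 rad/s and 2ζω_n = 2.6, so ζ = 2.6/(2·2.01) = 0.647.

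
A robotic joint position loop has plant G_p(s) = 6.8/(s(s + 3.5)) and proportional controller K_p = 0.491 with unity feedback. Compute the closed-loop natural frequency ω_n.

ω_n = 1.83 rad/s

With unity feedback the closed-loop characteristic equation is s² + 3.5s + 0.491·6.8 = s² + 3.5s + 3.339 = 0.
So ω_n² = 3.339 ⇒ ω_n = 1.827 rad/s, and ζ = 3.5/(2ω_n) = 0.958.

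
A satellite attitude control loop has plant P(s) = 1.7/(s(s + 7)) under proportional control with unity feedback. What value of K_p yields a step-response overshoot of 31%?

K_p = 59.1

From %OS = 100·exp(−πζ/√(1−ζ²)) = 31%, ζ = −ln(0.31)/√(π²+ln²(0.31)) = 0.3493.
Characteristic equation s² + 7s + 1.7K_p = 0 gives ζ = 7/(2√(1.7K_p)).
Setting ζ = 0.3493: √(1.7K_p) = 7/(2·0.3493) = 10.02, so K_p = 100.4/1.7 = 59.1.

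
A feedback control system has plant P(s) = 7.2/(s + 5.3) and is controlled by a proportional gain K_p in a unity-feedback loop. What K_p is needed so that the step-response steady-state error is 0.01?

For a type-0 loop with proportional control, e_ss = 1/(1 + K_p·P(0)).
P(0) = 1.358. Require 1/(1 + K_p·1.358) = 0.01, so 1 + 1.358·K_p = 100.
K_p = (100 − 1)/1.358 = 72.9.

K_p = 72.9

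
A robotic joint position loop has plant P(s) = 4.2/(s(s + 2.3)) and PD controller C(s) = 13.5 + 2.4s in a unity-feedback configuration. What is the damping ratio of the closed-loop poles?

Forward path: (13.5 + 2.4s)·4.2/(s(s+2.3)). The closed-loop characteristic equation is s² + (2.3 + 4.2·2.4)s + 4.2·13.5 = 0.
That is s² + 12.38s + 56.7 = 0, so ω_n = 7.53 rad/s and ζ = 12.38/(2·7.53) = 0.8221.

ζ = 0.822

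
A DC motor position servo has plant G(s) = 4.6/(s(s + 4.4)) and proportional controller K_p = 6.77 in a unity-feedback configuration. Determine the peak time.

T_p = 0.613 s

Closed-loop characteristic equation: s² + 4.4s + 31.14 = 0, so ω_n = 5.581 rad/s and ζ = 4.4/(2·5.581) = 0.3942.
Damped frequency ω_d = ω_n√(1−ζ²) = 5.129 rad/s, so peak time T_p = π/ω_d = 0.613 s.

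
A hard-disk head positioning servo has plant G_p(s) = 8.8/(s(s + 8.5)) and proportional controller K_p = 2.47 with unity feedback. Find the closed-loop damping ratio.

The closed-loop denominator is s(s+8.5) + 2.47·8.8 = s² + 8.5s + 21.74.
So ω_n² = 21.74 ⇒ ω_n = 4.662 rad/s, and ζ = 8.5/(2ω_n) = 0.912.

ζ = 0.912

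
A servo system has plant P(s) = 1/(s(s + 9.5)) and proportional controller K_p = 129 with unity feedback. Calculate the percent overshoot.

23.5%

From 1 + K_pP(s) = 0: s² + 9.5s + 129 = 0 ⇒ ω_n = 11.36, ζ = 0.4182.
%OS = 100·exp(−πζ/√(1−ζ²)) = 100·exp(−π·0.4182/√0.8251) = 23.5%.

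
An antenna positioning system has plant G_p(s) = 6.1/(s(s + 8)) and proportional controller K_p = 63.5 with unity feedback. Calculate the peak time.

Closed-loop characteristic equation: s² + 8s + 387.3 = 0, so ω_n = 19.68 rad/s and ζ = 8/(2·19.68) = 0.2032.
Damped frequency ω_d = ω_n√(1−ζ²) = 19.27 rad/s, so peak time T_p = π/ω_d = 0.163 s.

T_p = 0.163 s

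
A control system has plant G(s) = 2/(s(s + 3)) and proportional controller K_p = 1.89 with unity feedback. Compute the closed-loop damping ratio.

1 + K_p·G(s) = 0 gives s² + 3s + 3.78 = 0.
Matching s² + 2ζω_n s + ω_n²: ω_n = √3.78 = 1.944 rad/s and 2ζω_n = 3, so ζ = 3/(2·1.944) = 0.772.

ζ = 0.772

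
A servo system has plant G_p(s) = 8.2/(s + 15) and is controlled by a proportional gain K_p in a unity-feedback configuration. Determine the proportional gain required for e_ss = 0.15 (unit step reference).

K_p = 10.4

For a type-0 loop with proportional control, e_ss = 1/(1 + K_p·G_p(0)).
G_p(0) = 0.5467. Require 1/(1 + K_p·0.5467) = 0.15, so 1 + 0.5467·K_p = 6.667.
K_p = (6.667 − 1)/0.5467 = 10.4.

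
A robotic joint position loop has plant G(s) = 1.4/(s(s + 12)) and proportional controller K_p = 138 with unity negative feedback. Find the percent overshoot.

22.2%

From 1 + K_pG(s) = 0: s² + 12s + 193.2 = 0 ⇒ ω_n = 13.9, ζ = 0.4317.
%OS = 100·exp(−πζ/√(1−ζ²)) = 100·exp(−π·0.4317/√0.8137) = 22.2%.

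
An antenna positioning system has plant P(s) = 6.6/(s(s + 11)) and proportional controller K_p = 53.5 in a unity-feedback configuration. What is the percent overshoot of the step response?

From 1 + K_pP(s) = 0: s² + 11s + 353.1 = 0 ⇒ ω_n = 18.79, ζ = 0.2927.
%OS = 100·exp(−πζ/√(1−ζ²)) = 100·exp(−π·0.2927/√0.9143) = 38.2%.

38.2%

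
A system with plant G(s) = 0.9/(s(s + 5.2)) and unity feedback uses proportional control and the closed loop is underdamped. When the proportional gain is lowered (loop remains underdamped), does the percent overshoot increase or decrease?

decrease

ζ = 5.2/(2√(0.9K_p)) rises as K_p falls; higher damping means less overshoot.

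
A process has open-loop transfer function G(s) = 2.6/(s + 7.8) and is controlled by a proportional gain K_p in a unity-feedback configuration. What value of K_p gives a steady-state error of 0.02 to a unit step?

For a type-0 loop with proportional control, e_ss = 1/(1 + K_p·G(0)).
G(0) = 0.3333. Require 1/(1 + K_p·0.3333) = 0.02, so 1 + 0.3333·K_p = 50.
K_p = (50 − 1)/0.3333 = 147.

K_p = 147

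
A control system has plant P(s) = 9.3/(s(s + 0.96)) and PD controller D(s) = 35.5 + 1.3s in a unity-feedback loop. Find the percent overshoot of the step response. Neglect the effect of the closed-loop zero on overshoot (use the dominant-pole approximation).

Forward path: (35.5 + 1.3s)·9.3/(s(s+0.96)). The closed-loop characteristic equation is s² + (0.96 + 9.3·1.3)s + 9.3·35.5 = 0.
That is s² + 13.05s + 330.2 = 0, so ω_n = 18.17 rad/s and ζ = 13.05/(2·18.17) = 0.3591.
%OS = 100·exp(−πζ/√(1−ζ²)) = 29.9%.

29.9%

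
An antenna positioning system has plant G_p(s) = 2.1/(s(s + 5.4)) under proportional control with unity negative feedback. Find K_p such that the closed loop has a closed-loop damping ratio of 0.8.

Closed-loop characteristic equation: s² + 5.4s + K_p·2.1 = 0.
So ω_n = √(2.1K_p) and 2ζω_n = 5.4, giving ζ = 5.4/(2√(2.1K_p)).
Setting ζ = 0.8: √(2.1K_p) = 5.4/(2·0.8) = 3.375, so K_p = 11.39/2.1 = 5.42.

K_p = 5.42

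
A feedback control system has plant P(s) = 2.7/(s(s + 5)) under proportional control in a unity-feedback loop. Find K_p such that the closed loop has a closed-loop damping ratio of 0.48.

Closed-loop characteristic equation: s² + 5s + K_p·2.7 = 0.
So ω_n = √(2.7K_p) and 2ζω_n = 5, giving ζ = 5/(2√(2.7K_p)).
Setting ζ = 0.48: √(2.7K_p) = 5/(2·0.48) = 5.208, so K_p = 27.13/2.7 = 10.

K_p = 10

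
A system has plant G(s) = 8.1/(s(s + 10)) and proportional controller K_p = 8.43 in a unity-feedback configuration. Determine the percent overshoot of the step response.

9.19%

Closed-loop characteristic equation: s² + 10s + 68.28 = 0, so ω_n = 8.263 rad/s and ζ = 10/(2·8.263) = 0.6051.
%OS = 100·exp(−πζ/√(1−ζ²)) = 100·exp(−π·0.6051/√0.6339) = 9.19%.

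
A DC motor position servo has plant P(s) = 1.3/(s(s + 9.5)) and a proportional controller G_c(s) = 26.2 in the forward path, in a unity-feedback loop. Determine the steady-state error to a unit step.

The open loop G_c(s)P(s) has a pole at the origin (type 1), so the static position error constant is infinite and e_ss = 1/(1+∞) = 0.

0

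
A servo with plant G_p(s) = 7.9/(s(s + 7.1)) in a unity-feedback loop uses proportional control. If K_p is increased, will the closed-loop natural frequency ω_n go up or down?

increase

ω_n = √(7.9·K_p), which grows with K_p.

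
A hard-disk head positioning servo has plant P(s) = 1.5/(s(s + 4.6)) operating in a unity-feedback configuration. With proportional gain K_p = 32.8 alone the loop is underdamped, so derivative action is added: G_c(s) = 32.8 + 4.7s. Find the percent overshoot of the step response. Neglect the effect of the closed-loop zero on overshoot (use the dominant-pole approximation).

Forward path: (32.8 + 4.7s)·1.5/(s(s+4.6)). The closed-loop characteristic equation is s² + (4.6 + 1.5·4.7)s + 1.5·32.8 = 0.
That is s² + 11.65s + 49.2 = 0, so ω_n = 7.014 rad/s and ζ = 11.65/(2·7.014) = 0.8304.
%OS = 100·exp(−πζ/√(1−ζ²)) = 0.925%.

0.925%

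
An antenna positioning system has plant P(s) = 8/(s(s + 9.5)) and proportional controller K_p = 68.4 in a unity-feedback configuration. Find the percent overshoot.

From 1 + K_pP(s) = 0: s² + 9.5s + 547.2 = 0 ⇒ ω_n = 23.39, ζ = 0.2031.
%OS = 100·exp(−πζ/√(1−ζ²)) = 100·exp(−π·0.2031/√0.9588) = 52.1%.

52.1%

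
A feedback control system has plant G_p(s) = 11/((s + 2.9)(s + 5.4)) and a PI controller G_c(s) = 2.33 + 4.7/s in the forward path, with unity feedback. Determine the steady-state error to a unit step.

The open loop G_c(s)G_p(s) has a pole at the origin (type 1), so the static position error constant is infinite and e_ss = 1/(1+∞) = 0.

0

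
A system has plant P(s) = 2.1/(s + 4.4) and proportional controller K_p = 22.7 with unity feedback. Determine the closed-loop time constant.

τ = 0.0192 s

Closed-loop transfer function: T(s) = K_p·P(s)/(1 + K_p·P(s)) = 47.67/(s + 4.4 + 47.67) = 47.67/(s + 52.07).
Time constant τ = 1/52.07 = 0.0192 s.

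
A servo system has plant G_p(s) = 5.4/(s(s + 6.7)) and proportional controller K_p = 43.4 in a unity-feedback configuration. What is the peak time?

T_p = 0.21 s

From 1 + K_pG_p(s) = 0: s² + 6.7s + 234.4 = 0 ⇒ ω_n = 15.31, ζ = 0.2188.
Damped frequency ω_d = ω_n√(1−ζ²) = 14.94 rad/s, so peak time T_p = π/ω_d = 0.21 s.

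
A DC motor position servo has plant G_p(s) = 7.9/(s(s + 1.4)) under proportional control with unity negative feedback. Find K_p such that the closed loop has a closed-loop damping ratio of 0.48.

K_p = 0.269

Closed-loop characteristic equation: s² + 1.4s + K_p·7.9 = 0.
So ω_n = √(7.9K_p) and 2ζω_n = 1.4, giving ζ = 1.4/(2√(7.9K_p)).
Setting ζ = 0.48: √(7.9K_p) = 1.4/(2·0.48) = 1.458, so K_p = 2.127/7.9 = 0.269.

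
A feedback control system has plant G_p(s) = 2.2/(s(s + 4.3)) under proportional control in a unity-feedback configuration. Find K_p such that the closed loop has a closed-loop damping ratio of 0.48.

Closed-loop characteristic equation: s² + 4.3s + K_p·2.2 = 0.
So ω_n = √(2.2K_p) and 2ζω_n = 4.3, giving ζ = 4.3/(2√(2.2K_p)).
Setting ζ = 0.48: √(2.2K_p) = 4.3/(2·0.48) = 4.479, so K_p = 20.06/2.2 = 9.12.

K_p = 9.12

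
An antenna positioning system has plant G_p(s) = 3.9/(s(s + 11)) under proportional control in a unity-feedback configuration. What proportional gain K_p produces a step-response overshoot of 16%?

From %OS = 100·exp(−πζ/√(1−ζ²)) = 16%, ζ = −ln(0.16)/√(π²+ln²(0.16)) = 0.5039.
Characteristic equation s² + 11s + 3.9K_p = 0 gives ζ = 11/(2√(3.9K_p)).
Setting ζ = 0.5039: √(3.9K_p) = 11/(2·0.5039) = 10.92, so K_p = 119.1/3.9 = 30.6.

K_p = 30.6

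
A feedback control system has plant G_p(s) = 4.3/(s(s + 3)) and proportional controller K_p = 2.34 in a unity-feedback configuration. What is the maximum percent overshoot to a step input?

The closed-loop denominator s² + 3s + 10.06 gives ω_n = √10.06 = 3.172 and ζ = 3/(2ω_n) = 0.4729.
%OS = 100·exp(−πζ/√(1−ζ²)) = 100·exp(−π·0.4729/√0.7764) = 18.5%.

18.5%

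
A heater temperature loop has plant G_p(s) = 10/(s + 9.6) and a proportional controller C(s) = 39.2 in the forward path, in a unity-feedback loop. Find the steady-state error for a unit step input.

0.0239

The loop is type 0. Static position error constant K_pos = C(0)·G_p(0) = 39.2·1.042 = 40.83.
Steady-state error to a unit step: e_ss = 1/(1+K_pos) = 1/41.83 = 0.0239.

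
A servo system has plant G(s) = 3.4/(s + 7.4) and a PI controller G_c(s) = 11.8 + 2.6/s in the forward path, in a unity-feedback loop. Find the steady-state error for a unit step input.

The open loop G_c(s)G(s) has a pole at the origin (type 1), so the static position error constant is infinite and e_ss = 1/(1+∞) = 0.

0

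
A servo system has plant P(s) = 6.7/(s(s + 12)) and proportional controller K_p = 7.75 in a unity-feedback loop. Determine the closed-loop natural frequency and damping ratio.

ω_n = 7.21 rad/s, ζ = 0.833

With unity feedback the closed-loop characteristic equation is s² + 12s + 7.75·6.7 = s² + 12s + 51.93 = 0.
Matching s² + 2ζω_n s + ω_n²: ω_n = √51.93 = 7.206 rad/s and 2ζω_n = 12, so ζ = 12/(2·7.206) = 0.833.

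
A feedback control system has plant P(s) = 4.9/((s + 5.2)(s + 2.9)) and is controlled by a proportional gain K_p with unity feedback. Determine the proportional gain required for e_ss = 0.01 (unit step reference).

Steady-state error for a unit step on this type-0 loop is 1/(1 + K_p·P(0)).
P(0) = 0.3249. Require 1/(1 + K_p·0.3249) = 0.01, so 1 + 0.3249·K_p = 100.
K_p = (100 − 1)/0.3249 = 305.

K_p = 305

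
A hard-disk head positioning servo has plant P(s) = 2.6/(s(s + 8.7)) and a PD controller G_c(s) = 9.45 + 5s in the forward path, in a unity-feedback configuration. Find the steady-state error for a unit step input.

The open loop G_c(s)P(s) has a pole at the origin (type 1), so the static position error constant is infinite and e_ss = 1/(1+∞) = 0.

0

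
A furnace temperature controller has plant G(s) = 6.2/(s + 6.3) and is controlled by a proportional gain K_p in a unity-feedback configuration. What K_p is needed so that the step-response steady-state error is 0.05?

The loop is type 0, so e_ss(step) = 1/(1 + K_pos) with K_pos = K_p·G(0).
G(0) = 0.9841. Require 1/(1 + K_p·0.9841) = 0.05, so 1 + 0.9841·K_p = 20.
K_p = (20 − 1)/0.9841 = 19.3.

K_p = 19.3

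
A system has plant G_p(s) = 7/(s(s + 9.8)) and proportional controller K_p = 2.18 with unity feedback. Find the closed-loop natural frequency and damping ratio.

ω_n = 3.91 rad/s, ζ = 1.25

The closed-loop denominator is s(s+9.8) + 2.18·7 = s² + 9.8s + 15.26.
So ω_n² = 15.26 ⇒ ω_n = 3.906 rad/s, and ζ = 9.8/(2ω_n) = 1.25.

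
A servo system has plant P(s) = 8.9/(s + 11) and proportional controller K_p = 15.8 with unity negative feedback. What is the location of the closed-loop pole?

Closed-loop transfer function: T(s) = K_p·P(s)/(1 + K_p·P(s)) = 140.6/(s + 11 + 140.6) = 140.6/(s + 151.6).
The closed-loop pole is at s = −151.6.

s = -151.6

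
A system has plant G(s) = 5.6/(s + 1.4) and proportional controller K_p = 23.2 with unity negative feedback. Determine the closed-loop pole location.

s = -131.3

Closed-loop transfer function: T(s) = K_p·G(s)/(1 + K_p·G(s)) = 129.9/(s + 1.4 + 129.9) = 129.9/(s + 131.3).
The closed-loop pole is at s = −131.3.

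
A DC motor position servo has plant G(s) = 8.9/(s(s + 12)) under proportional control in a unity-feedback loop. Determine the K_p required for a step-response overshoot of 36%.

From %OS = 100·exp(−πζ/√(1−ζ²)) = 36%, ζ = −ln(0.36)/√(π²+ln²(0.36)) = 0.3093.
Characteristic equation s² + 12s + 8.9K_p = 0 gives ζ = 12/(2√(8.9K_p)).
Setting ζ = 0.3093: √(8.9K_p) = 12/(2·0.3093) = 19.4, so K_p = 376.4/8.9 = 42.3.

K_p = 42.3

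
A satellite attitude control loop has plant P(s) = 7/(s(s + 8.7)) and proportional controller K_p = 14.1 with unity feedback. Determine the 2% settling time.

The closed-loop denominator s² + 8.7s + 98.7 gives ω_n = √98.7 = 9.935 and ζ = 8.7/(2ω_n) = 0.4379.
2% settling time T_s ≈ 4/(ζω_n) = 4/4.35 = 0.92 s.

T_s ≈ 0.92 s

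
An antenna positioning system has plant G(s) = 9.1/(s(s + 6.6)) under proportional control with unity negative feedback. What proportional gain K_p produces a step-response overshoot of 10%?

From %OS = 100·exp(−πζ/√(1−ζ²)) = 10%, ζ = −ln(0.1)/√(π²+ln²(0.1)) = 0.5912.
Characteristic equation s² + 6.6s + 9.1K_p = 0 gives ζ = 6.6/(2√(9.1K_p)).
Setting ζ = 0.5912: √(9.1K_p) = 6.6/(2·0.5912) = 5.582, so K_p = 31.16/9.1 = 3.42.

K_p = 3.42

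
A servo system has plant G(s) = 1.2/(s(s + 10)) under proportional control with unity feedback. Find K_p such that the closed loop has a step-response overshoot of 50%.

K_p = 449

From %OS = 100·exp(−πζ/√(1−ζ²)) = 50%, ζ = −ln(0.5)/√(π²+ln²(0.5)) = 0.2155.
Characteristic equation s² + 10s + 1.2K_p = 0 gives ζ = 10/(2√(1.2K_p)).
Setting ζ = 0.2155: √(1.2K_p) = 10/(2·0.2155) = 23.21, so K_p = 538.6/1.2 = 449.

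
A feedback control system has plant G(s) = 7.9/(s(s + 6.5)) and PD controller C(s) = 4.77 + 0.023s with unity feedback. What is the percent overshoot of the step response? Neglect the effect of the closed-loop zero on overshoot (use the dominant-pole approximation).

Forward path: (4.77 + 0.023s)·7.9/(s(s+6.5)). The closed-loop characteristic equation is s² + (6.5 + 7.9·0.023)s + 7.9·4.77 = 0.
That is s² + 6.682s + 37.68 = 0, so ω_n = 6.139 rad/s and ζ = 6.682/(2·6.139) = 0.5442.
%OS = 100·exp(−πζ/√(1−ζ²)) = 13%.

13%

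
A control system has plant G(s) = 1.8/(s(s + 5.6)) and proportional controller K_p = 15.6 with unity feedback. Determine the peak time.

T_p = 0.698 s

Closed-loop characteristic equation: s² + 5.6s + 28.08 = 0, so ω_n = 5.299 rad/s and ζ = 5.6/(2·5.299) = 0.5284.
Damped frequency ω_d = ω_n√(1−ζ²) = 4.499 rad/s, so peak time T_p = π/ω_d = 0.698 s.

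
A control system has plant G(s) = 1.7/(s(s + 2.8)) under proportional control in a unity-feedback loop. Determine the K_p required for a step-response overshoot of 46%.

From %OS = 100·exp(−πζ/√(1−ζ²)) = 46%, ζ = −ln(0.46)/√(π²+ln²(0.46)) = 0.24.
Characteristic equation s² + 2.8s + 1.7K_p = 0 gives ζ = 2.8/(2√(1.7K_p)).
Setting ζ = 0.24: √(1.7K_p) = 2.8/(2·0.24) = 5.834, so K_p = 34.04/1.7 = 20.

K_p = 20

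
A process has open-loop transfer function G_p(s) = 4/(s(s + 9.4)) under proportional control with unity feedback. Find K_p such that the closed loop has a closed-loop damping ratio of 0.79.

Closed-loop characteristic equation: s² + 9.4s + K_p·4 = 0.
So ω_n = √(4K_p) and 2ζω_n = 9.4, giving ζ = 9.4/(2√(4K_p)).
Setting ζ = 0.79: √(4K_p) = 9.4/(2·0.79) = 5.949, so K_p = 35.39/4 = 8.85.

K_p = 8.85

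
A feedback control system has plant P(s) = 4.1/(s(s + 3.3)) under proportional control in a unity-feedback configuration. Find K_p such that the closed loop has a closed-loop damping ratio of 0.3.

K_p = 7.38

Closed-loop characteristic equation: s² + 3.3s + K_p·4.1 = 0.
So ω_n = √(4.1K_p) and 2ζω_n = 3.3, giving ζ = 3.3/(2√(4.1K_p)).
Setting ζ = 0.3: √(4.1K_p) = 3.3/(2·0.3) = 5.5, so K_p = 30.25/4.1 = 7.38.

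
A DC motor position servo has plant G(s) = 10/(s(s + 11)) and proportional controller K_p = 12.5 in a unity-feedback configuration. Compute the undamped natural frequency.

The closed-loop denominator is s(s+11) + 12.5·10 = s² + 11s + 125.
Matching s² + 2ζω_n s + ω_n²: ω_n = √125 = 11.18 rad/s and 2ζω_n = 11, so ζ = 11/(2·11.18) = 0.492.

ω_n = 11.2 rad/s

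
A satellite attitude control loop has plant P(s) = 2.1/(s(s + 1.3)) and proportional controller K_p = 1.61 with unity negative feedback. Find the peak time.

The closed-loop denominator s² + 1.3s + 3.381 gives ω_n = √3.381 = 1.839 and ζ = 1.3/(2ω_n) = 0.3535.
Damped frequency ω_d = ω_n√(1−ζ²) = 1.72 rad/s, so peak time T_p = π/ω_d = 1.83 s.

T_p = 1.83 s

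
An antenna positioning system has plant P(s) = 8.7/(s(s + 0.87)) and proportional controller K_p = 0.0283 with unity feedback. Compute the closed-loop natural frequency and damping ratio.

ω_n = 0.496 rad/s, ζ = 0.877

With unity feedback the closed-loop characteristic equation is s² + 0.87s + 0.0283·8.7 = s² + 0.87s + 0.2462 = 0.
So ω_n² = 0.2462 ⇒ ω_n = 0.4962 rad/s, and ζ = 0.87/(2ω_n) = 0.877.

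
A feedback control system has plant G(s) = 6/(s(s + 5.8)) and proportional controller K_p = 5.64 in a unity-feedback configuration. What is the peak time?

From 1 + K_pG(s) = 0: s² + 5.8s + 33.84 = 0 ⇒ ω_n = 5.817, ζ = 0.4985.
Damped frequency ω_d = ω_n√(1−ζ²) = 5.043 rad/s, so peak time T_p = π/ω_d = 0.623 s.

T_p = 0.623 s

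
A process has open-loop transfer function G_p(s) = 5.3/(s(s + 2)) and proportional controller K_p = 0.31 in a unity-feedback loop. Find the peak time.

Closed-loop characteristic equation: s² + 2s + 1.643 = 0, so ω_n = 1.282 rad/s and ζ = 2/(2·1.282) = 0.7802.
Damped frequency ω_d = ω_n√(1−ζ²) = 0.8019 rad/s, so peak time T_p = π/ω_d = 3.92 s.

T_p = 3.92 s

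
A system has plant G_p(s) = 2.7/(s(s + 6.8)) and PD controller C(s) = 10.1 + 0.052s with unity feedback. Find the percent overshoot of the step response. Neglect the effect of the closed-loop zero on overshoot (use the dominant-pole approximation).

6.12%

Forward path: (10.1 + 0.052s)·2.7/(s(s+6.8)). The closed-loop characteristic equation is s² + (6.8 + 2.7·0.052)s + 2.7·10.1 = 0.
That is s² + 6.94s + 27.27 = 0, so ω_n = 5.222 rad/s and ζ = 6.94/(2·5.222) = 0.6645.
%OS = 100·exp(−πζ/√(1−ζ²)) = 6.12%.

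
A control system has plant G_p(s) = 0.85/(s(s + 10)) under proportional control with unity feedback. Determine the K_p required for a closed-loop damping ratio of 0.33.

Closed-loop characteristic equation: s² + 10s + K_p·0.85 = 0.
So ω_n = √(0.85K_p) and 2ζω_n = 10, giving ζ = 10/(2√(0.85K_p)).
Setting ζ = 0.33: √(0.85K_p) = 10/(2·0.33) = 15.15, so K_p = 229.6/0.85 = 270.

K_p = 270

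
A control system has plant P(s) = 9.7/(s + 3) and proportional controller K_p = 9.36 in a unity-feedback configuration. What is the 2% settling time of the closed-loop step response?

T_s ≈ 0.0426 s

Closed-loop transfer function: T(s) = K_p·P(s)/(1 + K_p·P(s)) = 90.79/(s + 3 + 90.79) = 90.79/(s + 93.79).
Time constant τ = 1/93.79 = 0.01066 s, so the 2% settling time is about 4τ = 0.0426 s.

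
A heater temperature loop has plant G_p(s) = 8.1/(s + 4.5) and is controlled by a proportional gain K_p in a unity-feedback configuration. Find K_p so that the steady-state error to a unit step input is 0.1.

K_p = 5

The loop is type 0, so e_ss(step) = 1/(1 + K_pos) with K_pos = K_p·G_p(0).
G_p(0) = 1.8. Require 1/(1 + K_p·1.8) = 0.1, so 1 + 1.8·K_p = 10.
K_p = (10 − 1)/1.8 = 5.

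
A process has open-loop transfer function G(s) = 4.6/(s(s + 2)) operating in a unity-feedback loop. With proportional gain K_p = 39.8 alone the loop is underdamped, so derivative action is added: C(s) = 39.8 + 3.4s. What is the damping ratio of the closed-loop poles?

ζ = 0.652

Forward path: (39.8 + 3.4s)·4.6/(s(s+2)). The closed-loop characteristic equation is s² + (2 + 4.6·3.4)s + 4.6·39.8 = 0.
That is s² + 17.64s + 183.1 = 0, so ω_n = 13.53 rad/s and ζ = 17.64/(2·13.53) = 0.6519.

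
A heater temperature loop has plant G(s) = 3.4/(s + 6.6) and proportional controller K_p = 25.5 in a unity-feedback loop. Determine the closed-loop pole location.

s = -93.3

Closed-loop transfer function: T(s) = K_p·G(s)/(1 + K_p·G(s)) = 86.7/(s + 6.6 + 86.7) = 86.7/(s + 93.3).
The closed-loop pole is at s = −93.3.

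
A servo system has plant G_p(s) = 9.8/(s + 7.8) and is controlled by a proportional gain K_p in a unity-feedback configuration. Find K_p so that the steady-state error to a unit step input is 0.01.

K_p = 78.8

For a type-0 loop with proportional control, e_ss = 1/(1 + K_p·G_p(0)).
G_p(0) = 1.256. Require 1/(1 + K_p·1.256) = 0.01, so 1 + 1.256·K_p = 100.
K_p = (100 − 1)/1.256 = 78.8.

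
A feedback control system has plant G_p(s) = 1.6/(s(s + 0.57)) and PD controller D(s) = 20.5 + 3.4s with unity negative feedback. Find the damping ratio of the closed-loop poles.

ζ = 0.525

Forward path: (20.5 + 3.4s)·1.6/(s(s+0.57)). The closed-loop characteristic equation is s² + (0.57 + 1.6·3.4)s + 1.6·20.5 = 0.
That is s² + 6.01s + 32.8 = 0, so ω_n = 5.727 rad/s and ζ = 6.01/(2·5.727) = 0.5247.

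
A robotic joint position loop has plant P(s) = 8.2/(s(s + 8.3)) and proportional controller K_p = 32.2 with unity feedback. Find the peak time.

T_p = 0.2 s

From 1 + K_pP(s) = 0: s² + 8.3s + 264 = 0 ⇒ ω_n = 16.25, ζ = 0.2554.
Damped frequency ω_d = ω_n√(1−ζ²) = 15.71 rad/s, so peak time T_p = π/ω_d = 0.2 s.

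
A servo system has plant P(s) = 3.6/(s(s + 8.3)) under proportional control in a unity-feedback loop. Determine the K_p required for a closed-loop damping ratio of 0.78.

K_p = 7.86

Closed-loop characteristic equation: s² + 8.3s + K_p·3.6 = 0.
So ω_n = √(3.6K_p) and 2ζω_n = 8.3, giving ζ = 8.3/(2√(3.6K_p)).
Setting ζ = 0.78: √(3.6K_p) = 8.3/(2·0.78) = 5.321, so K_p = 28.31/3.6 = 7.86.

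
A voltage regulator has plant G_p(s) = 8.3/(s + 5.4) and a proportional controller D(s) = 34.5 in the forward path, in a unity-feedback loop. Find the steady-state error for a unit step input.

0.0185

The loop is type 0. Static position error constant K_pos = D(0)·G_p(0) = 34.5·1.537 = 53.03.
Steady-state error to a unit step: e_ss = 1/(1+K_pos) = 1/54.03 = 0.0185.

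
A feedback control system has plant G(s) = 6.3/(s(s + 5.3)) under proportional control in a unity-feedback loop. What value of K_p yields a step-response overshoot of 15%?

K_p = 4.17

From %OS = 100·exp(−πζ/√(1−ζ²)) = 15%, ζ = −ln(0.15)/√(π²+ln²(0.15)) = 0.5169.
Characteristic equation s² + 5.3s + 6.3K_p = 0 gives ζ = 5.3/(2√(6.3K_p)).
Setting ζ = 0.5169: √(6.3K_p) = 5.3/(2·0.5169) = 5.126, so K_p = 26.28/6.3 = 4.17.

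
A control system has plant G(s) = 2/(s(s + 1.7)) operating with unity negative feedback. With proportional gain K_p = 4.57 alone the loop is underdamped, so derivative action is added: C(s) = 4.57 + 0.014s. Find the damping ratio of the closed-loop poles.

Forward path: (4.57 + 0.014s)·2/(s(s+1.7)). The closed-loop characteristic equation is s² + (1.7 + 2·0.014)s + 2·4.57 = 0.
That is s² + 1.728s + 9.14 = 0, so ω_n = 3.023 rad/s and ζ = 1.728/(2·3.023) = 0.2858.

ζ = 0.286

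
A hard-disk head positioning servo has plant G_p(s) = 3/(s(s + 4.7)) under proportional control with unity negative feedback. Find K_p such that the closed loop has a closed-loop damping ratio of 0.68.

Closed-loop characteristic equation: s² + 4.7s + K_p·3 = 0.
So ω_n = √(3K_p) and 2ζω_n = 4.7, giving ζ = 4.7/(2√(3K_p)).
Setting ζ = 0.68: √(3K_p) = 4.7/(2·0.68) = 3.456, so K_p = 11.94/3 = 3.98.

K_p = 3.98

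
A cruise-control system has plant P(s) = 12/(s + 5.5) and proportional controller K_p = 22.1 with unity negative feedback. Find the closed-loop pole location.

s = -270.7

Closed-loop transfer function: T(s) = K_p·P(s)/(1 + K_p·P(s)) = 265.2/(s + 5.5 + 265.2) = 265.2/(s + 270.7).
The closed-loop pole is at s = −270.7.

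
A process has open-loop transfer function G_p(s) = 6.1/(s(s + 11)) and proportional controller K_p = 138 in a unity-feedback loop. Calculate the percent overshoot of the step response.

From 1 + K_pG_p(s) = 0: s² + 11s + 841.8 = 0 ⇒ ω_n = 29.01, ζ = 0.1896.
%OS = 100·exp(−πζ/√(1−ζ²)) = 100·exp(−π·0.1896/√0.9641) = 54.5%.

54.5%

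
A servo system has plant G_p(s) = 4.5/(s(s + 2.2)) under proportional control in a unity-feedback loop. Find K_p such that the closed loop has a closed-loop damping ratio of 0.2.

Closed-loop characteristic equation: s² + 2.2s + K_p·4.5 = 0.
So ω_n = √(4.5K_p) and 2ζω_n = 2.2, giving ζ = 2.2/(2√(4.5K_p)).
Setting ζ = 0.2: √(4.5K_p) = 2.2/(2·0.2) = 5.5, so K_p = 30.25/4.5 = 6.72.

K_p = 6.72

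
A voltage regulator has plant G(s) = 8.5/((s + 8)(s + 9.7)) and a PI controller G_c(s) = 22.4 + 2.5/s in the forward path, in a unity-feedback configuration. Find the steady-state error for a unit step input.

The open loop G_c(s)G(s) has a pole at the origin (type 1), so the static position error constant is infinite and e_ss = 1/(1+∞) = 0.

0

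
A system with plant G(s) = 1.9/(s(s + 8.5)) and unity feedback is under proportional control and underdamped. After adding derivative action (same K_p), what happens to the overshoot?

With PD the characteristic equation becomes s² + (a + K·K_d)s + K·K_p = 0; the damping term grows, ζ rises, overshoot falls.

decrease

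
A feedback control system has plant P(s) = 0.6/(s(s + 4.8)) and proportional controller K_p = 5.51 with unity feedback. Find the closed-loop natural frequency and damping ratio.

ω_n = 1.82 rad/s, ζ = 1.32

The closed-loop denominator is s(s+4.8) + 5.51·0.6 = s² + 4.8s + 3.306.
Matching s² + 2ζω_n s + ω_n²: ω_n = √3.306 = 1.818 rad/s and 2ζω_n = 4.8, so ζ = 4.8/(2·1.818) = 1.32.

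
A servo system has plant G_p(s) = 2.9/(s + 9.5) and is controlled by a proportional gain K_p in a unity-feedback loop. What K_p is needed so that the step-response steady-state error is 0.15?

K_p = 18.6

For a type-0 loop with proportional control, e_ss = 1/(1 + K_p·G_p(0)).
G_p(0) = 0.3053. Require 1/(1 + K_p·0.3053) = 0.15, so 1 + 0.3053·K_p = 6.667.
K_p = (6.667 − 1)/0.3053 = 18.6.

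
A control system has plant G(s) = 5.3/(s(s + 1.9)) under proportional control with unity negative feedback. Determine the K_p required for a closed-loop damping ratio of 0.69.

K_p = 0.358

Closed-loop characteristic equation: s² + 1.9s + K_p·5.3 = 0.
So ω_n = √(5.3K_p) and 2ζω_n = 1.9, giving ζ = 1.9/(2√(5.3K_p)).
Setting ζ = 0.69: √(5.3K_p) = 1.9/(2·0.69) = 1.377, so K_p = 1.896/5.3 = 0.358.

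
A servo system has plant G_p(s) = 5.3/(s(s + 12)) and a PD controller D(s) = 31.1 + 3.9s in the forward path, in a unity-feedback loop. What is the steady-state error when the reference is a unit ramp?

0.0728

The loop has one pole at the origin (type 1). Velocity error constant K_v = lim_{s→0} s·D(s)G_p(s) = 31.1·5.3/12 = 13.74.
Steady-state error to a unit ramp: e_ss = 1/K_v = 0.0728.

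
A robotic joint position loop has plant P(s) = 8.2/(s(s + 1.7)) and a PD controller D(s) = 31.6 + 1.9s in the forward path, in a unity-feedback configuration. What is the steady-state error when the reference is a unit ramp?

The loop has one pole at the origin (type 1). Velocity error constant K_v = lim_{s→0} s·D(s)P(s) = 31.6·8.2/1.7 = 152.4.
Steady-state error to a unit ramp: e_ss = 1/K_v = 0.00656.

0.00656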